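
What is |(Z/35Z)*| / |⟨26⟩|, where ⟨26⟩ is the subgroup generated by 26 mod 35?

4

The order of 26 must divide φ(35) = φ(5·7) = (5−1)·(7−1) = 4·6 = 24 = 2^3 · 3.
Divisors of 24: 1, 2, 3, 4, 6, 8, 12, 24.
Compute 26^d (mod 35) for the divisors d until we hit 1:
26^1 ≡ 26
26^2 ≡ 11
26^3 ≡ 6
26^4 ≡ 16
26^6 ≡ 1
The order of 26 is 6, so the subgroup it generates has 6 elements.
[(Z/35Z)^× : ⟨26⟩] = 24/6 = 4.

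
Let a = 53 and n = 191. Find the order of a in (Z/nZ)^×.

190

Since 53 ∈ (Z/191Z)^×, its order divides φ(191) = 191 − 1 = 190 = 2 · 5 · 19.
Divisors of 190: 1, 2, 5, 10, 19, 38, 95, 190.
Evaluate successive powers at the divisors of 190:
53^1 ≡ 53 (mod 191)
53^2 ≡ 135 (mod 191)
53^5 ≡ 38 (mod 191)
53^10 ≡ 107 (mod 191)
53^19 ≡ 7 (mod 191)
53^38 ≡ 49 (mod 191)
53^95 ≡ 190 (mod 191)
53^190 ≡ 1 (mod 191) ✓
So ord_191(53) = 190.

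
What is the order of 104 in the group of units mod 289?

136

ord(104) | φ(289) = φ(17^2) = 17·(17−1) = 272 = 2^4 · 17.
Divisors of 272: 1, 2, 4, 8, 16, 17, 34, 68, 136, 272.
Compute 104^d (mod 289) for the divisors d until we hit 1:
104^1 ≡ 104 (mod 289)
104^2 ≡ 123 (mod 289)
104^4 ≡ 101 (mod 289)
104^8 ≡ 86 (mod 289)
104^16 ≡ 171 (mod 289)
104^17 ≡ 155 (mod 289)
104^34 ≡ 38 (mod 289)
104^68 ≡ 288 (mod 289)
104^136 ≡ 1 (mod 289) ✓
The smallest such exponent is 136, so the order of 104 is 136.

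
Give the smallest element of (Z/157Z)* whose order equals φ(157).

5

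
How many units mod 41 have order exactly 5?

4

φ(41) = 41 − 1 = 40 = 2^3 · 5.
(Z/41Z)^× is cyclic (|G| = 40); a cyclic group of order m has exactly φ(d) elements of each order d | m, and none otherwise.
5 | 40, and φ(5) = 5 − 1 = 4.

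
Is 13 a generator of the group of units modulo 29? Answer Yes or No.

φ(29) = 29 − 1 = 28 = 2^2 · 7.
It suffices to check that the order of 13 is not a proper divisor of 28: compute 13^(28/q) for q ∈ {2, 7}.
13^14 ≡ 1 (mod 29)  [q = 2: ≡ 1 ✗]
13^4 ≡ 25 (mod 29)  [q = 7: ≢ 1 ✓]
The check at q = 2 fails, so 13 generates a proper subgroup.

No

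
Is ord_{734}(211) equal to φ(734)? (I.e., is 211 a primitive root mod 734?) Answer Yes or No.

φ(734) = φ(2)·φ(367) = 1·366 = 366 = 2 · 3 · 61.
It suffices to check that the order of 211 is not a proper divisor of 366: compute 211^(366/q) for q ∈ {2, 3, 61}.
211^183 ≡ 1 (mod 734)  [q = 2: ≡ 1 ✗]
211^122 ≡ 1 (mod 734)  [q = 3: ≡ 1 ✗]
211^6 ≡ 699 (mod 734)  [q = 61: ≢ 1 ✓]
Since 211^183 ≡ 1, the order of 211 divides 183 < 366, so 211 is not a primitive root.

No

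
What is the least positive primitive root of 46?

φ(46) = φ(2)·φ(23) = 1·22 = 22 = 2 · 11.
g is a primitive root iff g^(22/q) ≢ 1 (mod 46) for each prime q ∈ {2, 11}.
g = 2: gcd(2, 46) = 2 > 1, not a unit — skip.
g = 3: 3^11 ≡ 1 — hits 1, so not a primitive root.
g = 4: gcd(4, 46) = 2 > 1, not a unit — skip.
g = 5: 5^11 ≡ 45; 5^2 ≡ 25 — none is 1, so 5 is a primitive root.
The smallest primitive root modulo 46 is 5.

5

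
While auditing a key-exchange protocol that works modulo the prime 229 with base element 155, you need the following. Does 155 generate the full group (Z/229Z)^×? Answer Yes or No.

Yes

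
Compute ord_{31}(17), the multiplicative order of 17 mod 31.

30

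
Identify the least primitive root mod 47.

φ(47) = 47 − 1 = 46 = 2 · 23.
Test candidates g = 2, 3, … against the prime factors q ∈ {2, 23} of φ(47): g is a generator iff g^(46/q) ≢ 1 for every such q.
g = 2: 2^23 ≡ 1 — hits 1, so not a primitive root.
g = 3: 3^23 ≡ 1 — hits 1, so not a primitive root.
g = 4: 4^23 ≡ 1 — hits 1, so not a primitive root.
g = 5: 5^23 ≡ 46; 5^2 ≡ 25 — none is 1, so 5 is a primitive root.
So 5 is the smallest generator of (Z/47Z)^×.

5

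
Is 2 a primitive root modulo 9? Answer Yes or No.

Yes

φ(9) = φ(3^2) = 3·(3−1) = 6 = 2 · 3.
An element g generates (Z/9Z)^× iff g^(6/q) ≢ 1 (mod 9) for each prime q ∈ {2, 3}.
2^3 ≡ 8 (mod 9)  [q = 2: ≢ 1 ✓]
2^2 ≡ 4 (mod 9)  [q = 3: ≢ 1 ✓]
Every test exponent gives a nontrivial residue, hence 2 generates the full group.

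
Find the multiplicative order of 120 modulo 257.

ord(120) | φ(257) = 257 − 1 = 256 = 2^8.
Divisors of 256: 1, 2, 4, 8, 16, 32, 64, 128, 256.
Evaluate successive powers at the divisors of 256:
120^1 ≡ 120
120^2 ≡ 8
120^4 ≡ 64
120^8 ≡ 241
120^16 ≡ 256
120^32 ≡ 1
Therefore the multiplicative order of 120 modulo 257 is 32.

32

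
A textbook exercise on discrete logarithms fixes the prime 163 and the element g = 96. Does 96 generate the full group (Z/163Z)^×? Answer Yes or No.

No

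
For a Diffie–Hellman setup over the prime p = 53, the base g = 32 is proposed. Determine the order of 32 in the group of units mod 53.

52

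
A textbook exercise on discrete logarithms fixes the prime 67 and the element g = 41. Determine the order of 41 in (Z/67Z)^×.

The order of 41 must divide φ(67) = 67 − 1 = 66 = 2 · 3 · 11.
Divisors of 66: 1, 2, 3, 6, 11, 22, 33, 66.
Test each divisor d:
41^1 ≡ 41 (mod 67)
41^2 ≡ 6 (mod 67)
41^3 ≡ 45 (mod 67)
41^6 ≡ 15 (mod 67)
41^11 ≡ 30 (mod 67)
41^22 ≡ 29 (mod 67)
41^33 ≡ 66 (mod 67)
41^66 ≡ 1 (mod 67) ✓
The smallest such exponent is 66, so the order of 41 is 66.

66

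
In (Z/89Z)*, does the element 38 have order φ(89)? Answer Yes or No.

Yes

φ(89) = 89 − 1 = 88 = 2^3 · 11.
38 is a primitive root mod 89 iff 38^(φ(89)/q) ≢ 1 for every prime q | φ(89), i.e. q ∈ {2, 11}.
38^44 ≡ 88 (mod 89)  [q = 2: ≢ 1 ✓]
38^8 ≡ 67 (mod 89)  [q = 11: ≢ 1 ✓]
All checks pass, so 38 has order 88 and is a primitive root modulo 89.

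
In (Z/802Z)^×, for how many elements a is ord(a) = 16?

8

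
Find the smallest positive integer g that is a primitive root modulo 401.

3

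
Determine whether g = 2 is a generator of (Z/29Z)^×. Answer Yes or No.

Yes

φ(29) = 29 − 1 = 28 = 2^2 · 7.
Test 2^(28/q) mod 29 for each prime factor q of 28:
2^14 ≡ 28 (mod 29)  [q = 2: ≢ 1 ✓]
2^4 ≡ 16 (mod 29)  [q = 7: ≢ 1 ✓]
None equal 1, so ord_29(2) = 28: 2 is a primitive root.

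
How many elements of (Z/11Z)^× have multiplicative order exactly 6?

0

φ(11) = 11 − 1 = 10 = 2 · 5.
Since (Z/11Z)^× is cyclic of order 10, the number of elements of order d is φ(d) when d | 10 and 0 otherwise.
6 does not divide 10, so no element of (Z/11Z)^× has order 6.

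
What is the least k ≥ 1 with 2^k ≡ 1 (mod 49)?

ord(2) | φ(49) = φ(7^2) = 7·(7−1) = 42 = 2 · 3 · 7.
Divisors of 42: 1, 2, 3, 6, 7, 14, 21, 42.
Compute 2^d (mod 49) for the divisors d until we hit 1:
2^1 ≡ 2 (mod 49)
2^2 ≡ 4 (mod 49)
2^3 ≡ 8 (mod 49)
2^6 ≡ 15 (mod 49)
2^7 ≡ 30 (mod 49)
2^14 ≡ 18 (mod 49)
2^21 ≡ 1 (mod 49) ✓
Therefore the multiplicative order of 2 modulo 49 is 21.

21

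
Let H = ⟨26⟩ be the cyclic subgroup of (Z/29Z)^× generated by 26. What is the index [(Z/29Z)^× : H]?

By Lagrange's theorem, ord_29(26) divides φ(29) = 29 − 1 = 28 = 2^2 · 7.
Divisors of 28: 1, 2, 4, 7, 14, 28.
Check 26^d mod 29 for each divisor in increasing order:
26^1 ≡ 26
26^2 ≡ 9
26^4 ≡ 23
26^7 ≡ 17
26^14 ≡ 28
26^28 ≡ 1
The order of 26 is 28, so the subgroup it generates has 28 elements.
[(Z/29Z)^× : ⟨26⟩] = 28/28 = 1.

1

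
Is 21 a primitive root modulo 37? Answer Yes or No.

φ(37) = 37 − 1 = 36 = 2^2 · 3^2.
21 is a primitive root mod 37 iff 21^(φ(37)/q) ≢ 1 for every prime q | φ(37), i.e. q ∈ {2, 3}.
21^18 ≡ 1 (mod 37)  [q = 2: ≡ 1 ✗]
21^12 ≡ 26 (mod 37)  [q = 3: ≢ 1 ✓]
The check at q = 2 fails, so 21 generates a proper subgroup.

No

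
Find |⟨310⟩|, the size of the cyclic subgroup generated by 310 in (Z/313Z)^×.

By Lagrange's theorem, ord_313(310) divides φ(313) = 313 − 1 = 312 = 2^3 · 3 · 13.
Divisors of 312: 1, 2, 3, 4, 6, 8, 12, 13, 24, 26, 39, 52, 78, 104, 156, 312.
Check 310^d mod 313 for each divisor in increasing order:
310^1 ≡ 310 (mod 313)
310^2 ≡ 9 (mod 313)
310^3 ≡ 286 (mod 313)
310^4 ≡ 81 (mod 313)
310^6 ≡ 103 (mod 313)
310^8 ≡ 301 (mod 313)
310^12 ≡ 280 (mod 313)
310^13 ≡ 99 (mod 313)
310^24 ≡ 150 (mod 313)
310^26 ≡ 98 (mod 313)
310^39 ≡ 312 (mod 313)
310^52 ≡ 214 (mod 313)
310^78 ≡ 1 (mod 313) ✓
Hence ord(310) = 78.

78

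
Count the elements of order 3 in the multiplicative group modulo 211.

φ(211) = 211 − 1 = 210 = 2 · 3 · 5 · 7.
(Z/211Z)^× is cyclic (|G| = 210); a cyclic group of order m has exactly φ(d) elements of each order d | m, and none otherwise.
3 | 210, and φ(3) = 3 − 1 = 2.

2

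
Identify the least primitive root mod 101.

2

φ(101) = 101 − 1 = 100 = 2^2 · 5^2.
g is a primitive root iff g^(100/q) ≢ 1 (mod 101) for each prime q ∈ {2, 5}.
g = 2: 2^50 ≡ 100; 2^20 ≡ 95 — none is 1, so 2 is a primitive root.
Hence the least primitive root of 101 is 2.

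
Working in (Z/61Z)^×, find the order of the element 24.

20

Since 24 ∈ (Z/61Z)^×, its order divides φ(61) = 61 − 1 = 60 = 2^2 · 3 · 5.
Divisors of 60: 1, 2, 3, 4, 5, 6, 10, 12, 15, 20, 30, 60.
Test each divisor d:
24^1 ≡ 24 (mod 61)
24^2 ≡ 27 (mod 61)
24^3 ≡ 38 (mod 61)
24^4 ≡ 58 (mod 61)
24^5 ≡ 50 (mod 61)
24^6 ≡ 41 (mod 61)
24^10 ≡ 60 (mod 61)
24^12 ≡ 34 (mod 61)
24^15 ≡ 11 (mod 61)
24^20 ≡ 1 (mod 61) ✓
Hence ord(24) = 20.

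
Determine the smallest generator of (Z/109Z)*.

φ(109) = 109 − 1 = 108 = 2^2 · 3^3.
Test candidates g = 2, 3, … against the prime factors q ∈ {2, 3} of φ(109): g is a generator iff g^(108/q) ≢ 1 for every such q.
g = 2: 2^54 ≡ 108; 2^36 ≡ 1 — hits 1, so not a primitive root.
g = 3: 3^54 ≡ 1 — hits 1, so not a primitive root.
g = 4: 4^54 ≡ 1 — hits 1, so not a primitive root.
g = 5: 5^54 ≡ 1 — hits 1, so not a primitive root.
g = 6: 6^54 ≡ 108; 6^36 ≡ 63 — none is 1, so 6 is a primitive root.
Hence the least primitive root of 109 is 6.

6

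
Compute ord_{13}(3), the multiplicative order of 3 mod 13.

3

By Lagrange's theorem, ord_13(3) divides φ(13) = 13 − 1 = 12 = 2^2 · 3.
Divisors of 12: 1, 2, 3, 4, 6, 12.
Evaluate successive powers at the divisors of 12:
3^1 ≡ 3 (mod 13)
3^2 ≡ 9 (mod 13)
3^3 ≡ 1 (mod 13) ✓
Therefore the multiplicative order of 3 modulo 13 is 3.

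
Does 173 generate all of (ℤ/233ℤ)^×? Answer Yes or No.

No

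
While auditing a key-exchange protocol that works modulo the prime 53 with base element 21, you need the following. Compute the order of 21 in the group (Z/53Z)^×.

52

Since 21 ∈ (Z/53Z)^×, its order divides φ(53) = 53 − 1 = 52 = 2^2 · 13.
Divisors of 52: 1, 2, 4, 13, 26, 52.
Test each divisor d:
21^1 ≡ 21
21^2 ≡ 17
21^4 ≡ 24
21^13 ≡ 23
21^26 ≡ 52
21^52 ≡ 1
Hence ord(21) = 52.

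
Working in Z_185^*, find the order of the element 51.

Since 51 ∈ (Z/185Z)^×, its order divides φ(185) = φ(5·37) = (5−1)·(37−1) = 4·36 = 144 = 2^4 · 3^2.
Divisors of 144: 1, 2, 3, 4, 6, 8, 9, 12, 16, 18, 24, 36, 48, 72, 144.
Compute 51^d (mod 185) for the divisors d until we hit 1:
51^1 ≡ 51 (mod 185)
51^2 ≡ 11 (mod 185)
51^3 ≡ 6 (mod 185)
51^4 ≡ 121 (mod 185)
51^6 ≡ 36 (mod 185)
51^8 ≡ 26 (mod 185)
51^9 ≡ 31 (mod 185)
51^12 ≡ 1 (mod 185) ✓
Hence ord(51) = 12.

12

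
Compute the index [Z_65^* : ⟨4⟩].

8

By Lagrange's theorem, ord_65(4) divides φ(65) = φ(5·13) = (5−1)·(13−1) = 4·12 = 48 = 2^4 · 3.
Divisors of 48: 1, 2, 3, 4, 6, 8, 12, 16, 24, 48.
Check 4^d mod 65 for each divisor in increasing order:
4^1 ≡ 4
4^2 ≡ 16
4^3 ≡ 64
4^4 ≡ 61
4^6 ≡ 1
So ord_65(4) = 6, hence |⟨4⟩| = 6.
Index = |(Z/65Z)^×| / |⟨4⟩| = 48 / 6 = 8.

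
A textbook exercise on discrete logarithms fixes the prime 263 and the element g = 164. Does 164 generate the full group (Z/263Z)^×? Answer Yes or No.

Yes

φ(263) = 263 − 1 = 262 = 2 · 131.
Test 164^(262/q) mod 263 for each prime factor q of 262:
164^131 ≡ 262 (mod 263)  [q = 2: ≢ 1 ✓]
164^2 ≡ 70 (mod 263)  [q = 131: ≢ 1 ✓]
Every test exponent gives a nontrivial residue, hence 164 generates the full group.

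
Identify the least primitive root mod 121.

2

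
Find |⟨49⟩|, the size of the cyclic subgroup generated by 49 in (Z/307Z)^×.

153

ord(49) | φ(307) = 307 − 1 = 306 = 2 · 3^2 · 17.
Divisors of 306: 1, 2, 3, 6, 9, 17, 18, 34, 51, 102, 153, 306.
Evaluate successive powers at the divisors of 306:
49^1 ≡ 49 (mod 307)
49^2 ≡ 252 (mod 307)
49^3 ≡ 68 (mod 307)
49^6 ≡ 19 (mod 307)
49^9 ≡ 64 (mod 307)
49^17 ≡ 46 (mod 307)
49^18 ≡ 105 (mod 307)
49^34 ≡ 274 (mod 307)
49^51 ≡ 17 (mod 307)
49^102 ≡ 289 (mod 307)
49^153 ≡ 1 (mod 307) ✓
Therefore the multiplicative order of 49 modulo 307 is 153.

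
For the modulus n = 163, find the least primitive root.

2

φ(163) = 163 − 1 = 162 = 2 · 3^4.
g is a primitive root iff g^(162/q) ≢ 1 (mod 163) for each prime q ∈ {2, 3}.
g = 2: 2^81 ≡ 162; 2^54 ≡ 104 — none is 1, so 2 is a primitive root.
The smallest primitive root modulo 163 is 2.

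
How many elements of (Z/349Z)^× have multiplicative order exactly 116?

56

φ(349) = 349 − 1 = 348 = 2^2 · 3 · 29.
(Z/349Z)^× is cyclic (|G| = 348); a cyclic group of order m has exactly φ(d) elements of each order d | m, and none otherwise.
116 = 2^2 · 29 divides 348, and φ(116) = 56.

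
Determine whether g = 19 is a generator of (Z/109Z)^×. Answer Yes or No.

No

φ(109) = 109 − 1 = 108 = 2^2 · 3^3.
An element g generates (Z/109Z)^× iff g^(108/q) ≢ 1 (mod 109) for each prime q ∈ {2, 3}.
19^54 ≡ 108 (mod 109)  [q = 2: ≢ 1 ✓]
19^36 ≡ 1 (mod 109)  [q = 3: ≡ 1 ✗]
Since 19^36 ≡ 1, the order of 19 divides 36 < 108, so 19 is not a primitive root.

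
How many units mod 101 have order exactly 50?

20

φ(101) = 101 − 1 = 100 = 2^2 · 5^2.
(Z/101Z)^× is cyclic (|G| = 100); a cyclic group of order m has exactly φ(d) elements of each order d | m, and none otherwise.
50 = 2 · 5^2 divides 100, and φ(50) = 20.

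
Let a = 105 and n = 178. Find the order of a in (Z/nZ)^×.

11

By Lagrange's theorem, ord_178(105) divides φ(178) = φ(2)·φ(89) = 1·88 = 88 = 2^3 · 11.
Divisors of 88: 1, 2, 4, 8, 11, 22, 44, 88.
Compute 105^d (mod 178) for the divisors d until we hit 1:
105^1 ≡ 105 (mod 178)
105^2 ≡ 167 (mod 178)
105^4 ≡ 121 (mod 178)
105^8 ≡ 45 (mod 178)
105^11 ≡ 1 (mod 178) ✓
So ord_178(105) = 11.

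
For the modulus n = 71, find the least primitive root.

7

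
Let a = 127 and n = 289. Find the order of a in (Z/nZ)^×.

136

ord(127) | φ(289) = φ(17^2) = 17·(17−1) = 272 = 2^4 · 17.
Divisors of 272: 1, 2, 4, 8, 16, 17, 34, 68, 136, 272.
Compute 127^d (mod 289) for the divisors d until we hit 1:
127^1 ≡ 127
127^2 ≡ 234
127^4 ≡ 135
127^8 ≡ 18
127^16 ≡ 35
127^17 ≡ 110
127^34 ≡ 251
127^68 ≡ 288
127^136 ≡ 1
Hence ord(127) = 136.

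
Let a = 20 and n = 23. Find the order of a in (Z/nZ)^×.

22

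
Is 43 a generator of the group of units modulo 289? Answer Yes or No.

No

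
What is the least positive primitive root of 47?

5

φ(47) = 47 − 1 = 46 = 2 · 23.
g is a primitive root iff g^(46/q) ≢ 1 (mod 47) for each prime q ∈ {2, 23}.
g = 2: 2^23 ≡ 1 — hits 1, so not a primitive root.
g = 3: 3^23 ≡ 1 — hits 1, so not a primitive root.
g = 4: 4^23 ≡ 1 — hits 1, so not a primitive root.
g = 5: 5^23 ≡ 46; 5^2 ≡ 25 — none is 1, so 5 is a primitive root.
The smallest primitive root modulo 47 is 5.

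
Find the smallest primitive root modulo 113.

3

φ(113) = 113 − 1 = 112 = 2^4 · 7.
Test candidates g = 2, 3, … against the prime factors q ∈ {2, 7} of φ(113): g is a generator iff g^(112/q) ≢ 1 for every such q.
g = 2: 2^56 ≡ 1 — hits 1, so not a primitive root.
g = 3: 3^56 ≡ 112; 3^16 ≡ 49 — none is 1, so 3 is a primitive root.
The smallest primitive root modulo 113 is 3.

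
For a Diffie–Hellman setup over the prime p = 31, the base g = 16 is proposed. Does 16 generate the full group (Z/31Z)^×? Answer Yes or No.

φ(31) = 31 − 1 = 30 = 2 · 3 · 5.
An element g generates (Z/31Z)^× iff g^(30/q) ≢ 1 (mod 31) for each prime q ∈ {2, 3, 5}.
16^15 ≡ 1 (mod 31)  [q = 2: ≡ 1 ✗]
16^10 ≡ 1 (mod 31)  [q = 3: ≡ 1 ✗]
16^6 ≡ 16 (mod 31)  [q = 5: ≢ 1 ✓]
16^15 ≡ 1 shows ord(16) | 15, strictly less than φ(31); not a primitive root.

No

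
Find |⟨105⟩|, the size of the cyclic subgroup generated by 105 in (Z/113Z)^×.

28

ord(105) | φ(113) = 113 − 1 = 112 = 2^4 · 7.
Divisors of 112: 1, 2, 4, 7, 8, 14, 16, 28, 56, 112.
Test each divisor d:
105^1 ≡ 105
105^2 ≡ 64
105^4 ≡ 28
105^7 ≡ 15
105^8 ≡ 106
105^14 ≡ 112
105^16 ≡ 49
105^28 ≡ 1
Therefore the multiplicative order of 105 modulo 113 is 28.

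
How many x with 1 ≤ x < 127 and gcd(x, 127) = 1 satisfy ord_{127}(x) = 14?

φ(127) = 127 − 1 = 126 = 2 · 3^2 · 7.
(Z/127Z)^× is cyclic (|G| = 126); a cyclic group of order m has exactly φ(d) elements of each order d | m, and none otherwise.
14 = 2 · 7 divides 126, and φ(14) = 6.

6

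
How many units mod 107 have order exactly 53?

φ(107) = 107 − 1 = 106 = 2 · 53.
Since (Z/107Z)^× is cyclic of order 106, the number of elements of order d is φ(d) when d | 106 and 0 otherwise.
53 | 106, and φ(53) = 53 − 1 = 52.

52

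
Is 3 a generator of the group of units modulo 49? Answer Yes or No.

φ(49) = φ(7^2) = 7·(7−1) = 42 = 2 · 3 · 7.
It suffices to check that the order of 3 is not a proper divisor of 42: compute 3^(42/q) for q ∈ {2, 3, 7}.
3^21 ≡ 48 (mod 49)  [q = 2: ≢ 1 ✓]
3^14 ≡ 30 (mod 49)  [q = 3: ≢ 1 ✓]
3^6 ≡ 43 (mod 49)  [q = 7: ≢ 1 ✓]
Every test exponent gives a nontrivial residue, hence 3 generates the full group.

Yes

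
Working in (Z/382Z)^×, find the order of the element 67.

The order of 67 must divide φ(382) = φ(2)·φ(191) = 1·190 = 190 = 2 · 5 · 19.
Divisors of 190: 1, 2, 5, 10, 19, 38, 95, 190.
Evaluate successive powers at the divisors of 190:
67^1 ≡ 67 (mod 382)
67^2 ≡ 287 (mod 382)
67^5 ≡ 351 (mod 382)
67^10 ≡ 197 (mod 382)
67^19 ≡ 49 (mod 382)
67^38 ≡ 109 (mod 382)
67^95 ≡ 1 (mod 382) ✓
Therefore the multiplicative order of 67 modulo 382 is 95.

95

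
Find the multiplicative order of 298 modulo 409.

136

ord(298) | φ(409) = 409 − 1 = 408 = 2^3 · 3 · 17.
Divisors of 408: 1, 2, 3, 4, 6, 8, 12, 17, 24, 34, 51, 68, 102, 136, 204, 408.
Evaluate successive powers at the divisors of 408:
298^1 ≡ 298 (mod 409)
298^2 ≡ 51 (mod 409)
298^3 ≡ 65 (mod 409)
298^4 ≡ 147 (mod 409)
298^6 ≡ 135 (mod 409)
298^8 ≡ 341 (mod 409)
298^12 ≡ 229 (mod 409)
298^17 ≡ 31 (mod 409)
298^24 ≡ 89 (mod 409)
298^34 ≡ 143 (mod 409)
298^51 ≡ 343 (mod 409)
298^68 ≡ 408 (mod 409)
298^102 ≡ 266 (mod 409)
298^136 ≡ 1 (mod 409) ✓
The smallest such exponent is 136, so the order of 298 is 136.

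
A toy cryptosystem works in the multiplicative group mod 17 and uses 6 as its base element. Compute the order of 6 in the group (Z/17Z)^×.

16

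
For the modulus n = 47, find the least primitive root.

5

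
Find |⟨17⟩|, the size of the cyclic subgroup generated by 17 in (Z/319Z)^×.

Since 17 ∈ (Z/319Z)^×, its order divides φ(319) = φ(11·29) = (11−1)·(29−1) = 10·28 = 280 = 2^3 · 5 · 7.
Divisors of 280: 1, 2, 4, 5, 7, 8, 10, 14, 20, 28, 35, 40, 56, 70, 140, 280.
Compute 17^d (mod 319) for the divisors d until we hit 1:
17^1 ≡ 17 (mod 319)
17^2 ≡ 289 (mod 319)
17^4 ≡ 262 (mod 319)
17^5 ≡ 307 (mod 319)
17^7 ≡ 41 (mod 319)
17^8 ≡ 59 (mod 319)
17^10 ≡ 144 (mod 319)
17^14 ≡ 86 (mod 319)
17^20 ≡ 1 (mod 319) ✓
So ord_319(17) = 20.

20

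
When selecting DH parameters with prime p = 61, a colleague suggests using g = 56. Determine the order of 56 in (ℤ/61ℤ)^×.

ord(56) | φ(61) = 61 − 1 = 60 = 2^2 · 3 · 5.
Divisors of 60: 1, 2, 3, 4, 5, 6, 10, 12, 15, 20, 30, 60.
Evaluate successive powers at the divisors of 60:
56^1 ≡ 56
56^2 ≡ 25
56^3 ≡ 58
56^4 ≡ 15
56^5 ≡ 47
56^6 ≡ 9
56^10 ≡ 13
56^12 ≡ 20
56^15 ≡ 1
The smallest such exponent is 15, so the order of 56 is 15.

15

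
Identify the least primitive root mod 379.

2

φ(379) = 379 − 1 = 378 = 2 · 3^3 · 7.
Test candidates g = 2, 3, … against the prime factors q ∈ {2, 3, 7} of φ(379): g is a generator iff g^(378/q) ≢ 1 for every such q.
g = 2: 2^189 ≡ 378; 2^126 ≡ 327; 2^54 ≡ 125 — none is 1, so 2 is a primitive root.
So 2 is the smallest generator of (Z/379Z)^×.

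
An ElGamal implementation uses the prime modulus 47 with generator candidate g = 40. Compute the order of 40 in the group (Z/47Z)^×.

The order of 40 must divide φ(47) = 47 − 1 = 46 = 2 · 23.
Divisors of 46: 1, 2, 23, 46.
Check 40^d mod 47 for each divisor in increasing order:
40^1 ≡ 40 (mod 47)
40^2 ≡ 2 (mod 47)
40^23 ≡ 46 (mod 47)
40^46 ≡ 1 (mod 47) ✓
So ord_47(40) = 46.

46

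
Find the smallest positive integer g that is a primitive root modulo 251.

φ(251) = 251 − 1 = 250 = 2 · 5^3.
g is a primitive root iff g^(250/q) ≢ 1 (mod 251) for each prime q ∈ {2, 5}.
g = 2: 2^125 ≡ 250; 2^50 ≡ 1 — hits 1, so not a primitive root.
g = 3: 3^125 ≡ 1 — hits 1, so not a primitive root.
g = 4: 4^125 ≡ 1 — hits 1, so not a primitive root.
g = 5: 5^125 ≡ 1 — hits 1, so not a primitive root.
g = 6: 6^125 ≡ 250; 6^50 ≡ 219 — none is 1, so 6 is a primitive root.
So 6 is the smallest generator of (Z/251Z)^×.

6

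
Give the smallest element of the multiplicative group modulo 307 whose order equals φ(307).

5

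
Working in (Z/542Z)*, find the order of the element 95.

270

Since 95 ∈ (Z/542Z)^×, its order divides φ(542) = φ(2)·φ(271) = 1·270 = 270 = 2 · 3^3 · 5.
Divisors of 270: 1, 2, 3, 5, 6, 9, 10, 15, 18, 27, 30, 45, 54, 90, 135, 270.
Test each divisor d:
95^1 ≡ 95 (mod 542)
95^2 ≡ 353 (mod 542)
95^3 ≡ 473 (mod 542)
95^5 ≡ 33 (mod 542)
95^6 ≡ 425 (mod 542)
95^9 ≡ 485 (mod 542)
95^10 ≡ 5 (mod 542)
95^15 ≡ 165 (mod 542)
95^18 ≡ 539 (mod 542)
95^27 ≡ 171 (mod 542)
95^30 ≡ 125 (mod 542)
95^45 ≡ 29 (mod 542)
95^54 ≡ 515 (mod 542)
95^90 ≡ 299 (mod 542)
95^135 ≡ 541 (mod 542)
95^270 ≡ 1 (mod 542) ✓
So ord_542(95) = 270.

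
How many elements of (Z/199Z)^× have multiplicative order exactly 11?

10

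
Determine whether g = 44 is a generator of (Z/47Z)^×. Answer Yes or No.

Yes

φ(47) = 47 − 1 = 46 = 2 · 23.
Test 44^(46/q) mod 47 for each prime factor q of 46:
44^23 ≡ 46 (mod 47)  [q = 2: ≢ 1 ✓]
44^2 ≡ 9 (mod 47)  [q = 23: ≢ 1 ✓]
All checks pass, so 44 has order 46 and is a primitive root modulo 47.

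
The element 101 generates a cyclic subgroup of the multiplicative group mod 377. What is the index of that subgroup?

4

By Lagrange's theorem, ord_377(101) divides φ(377) = φ(13·29) = (13−1)·(29−1) = 12·28 = 336 = 2^4 · 3 · 7.
Divisors of 336: 1, 2, 3, 4, 6, 7, 8, 12, 14, 16, 21, 24, 28, 42, 48, 56, 84, 112, 168, 336.
Test each divisor d:
101^1 ≡ 101
101^2 ≡ 22
101^3 ≡ 337
101^4 ≡ 107
101^6 ≡ 92
101^7 ≡ 244
101^8 ≡ 139
101^12 ≡ 170
101^14 ≡ 347
101^16 ≡ 94
101^21 ≡ 220
101^24 ≡ 248
101^28 ≡ 146
101^42 ≡ 144
101^48 ≡ 53
101^56 ≡ 204
101^84 ≡ 1
The order of 101 is 84, so the subgroup it generates has 84 elements.
The index is φ(377) / ord(101) = 336 / 84 = 4.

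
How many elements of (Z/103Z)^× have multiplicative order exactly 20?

0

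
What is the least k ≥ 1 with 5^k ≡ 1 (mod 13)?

4

Since 5 ∈ (Z/13Z)^×, its order divides φ(13) = 13 − 1 = 12 = 2^2 · 3.
Divisors of 12: 1, 2, 3, 4, 6, 12.
Compute 5^d (mod 13) for the divisors d until we hit 1:
5^1 ≡ 5
5^2 ≡ 12
5^3 ≡ 8
5^4 ≡ 1
Therefore the multiplicative order of 5 modulo 13 is 4.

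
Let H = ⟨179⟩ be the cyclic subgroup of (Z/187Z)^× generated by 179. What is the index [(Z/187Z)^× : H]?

4

The order of 179 must divide φ(187) = φ(11·17) = (11−1)·(17−1) = 10·16 = 160 = 2^5 · 5.
Divisors of 160: 1, 2, 4, 5, 8, 10, 16, 20, 32, 40, 80, 160.
Evaluate successive powers at the divisors of 160:
179^1 ≡ 179
179^2 ≡ 64
179^4 ≡ 169
179^5 ≡ 144
179^8 ≡ 137
179^10 ≡ 166
179^16 ≡ 69
179^20 ≡ 67
179^32 ≡ 86
179^40 ≡ 1
Thus |⟨179⟩| = ord(179) = 40.
Index = |(Z/187Z)^×| / |⟨179⟩| = 160 / 40 = 4.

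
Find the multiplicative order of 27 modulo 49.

14

ord(27) | φ(49) = φ(7^2) = 7·(7−1) = 42 = 2 · 3 · 7.
Divisors of 42: 1, 2, 3, 6, 7, 14, 21, 42.
Test each divisor d:
27^1 ≡ 27 (mod 49)
27^2 ≡ 43 (mod 49)
27^3 ≡ 34 (mod 49)
27^6 ≡ 29 (mod 49)
27^7 ≡ 48 (mod 49)
27^14 ≡ 1 (mod 49) ✓
Therefore the multiplicative order of 27 modulo 49 is 14.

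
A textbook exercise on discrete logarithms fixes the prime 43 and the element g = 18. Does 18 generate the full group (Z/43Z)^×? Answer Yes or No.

Yes

φ(43) = 43 − 1 = 42 = 2 · 3 · 7.
18 is a primitive root mod 43 iff 18^(φ(43)/q) ≢ 1 for every prime q | φ(43), i.e. q ∈ {2, 3, 7}.
18^21 ≡ 42 (mod 43)  [q = 2: ≢ 1 ✓]
18^14 ≡ 6 (mod 43)  [q = 3: ≢ 1 ✓]
18^6 ≡ 41 (mod 43)  [q = 7: ≢ 1 ✓]
All checks pass, so 18 has order 42 and is a primitive root modulo 43.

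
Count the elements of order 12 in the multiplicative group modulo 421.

4

φ(421) = 421 − 1 = 420 = 2^2 · 3 · 5 · 7.
In a cyclic group of order 420, there are φ(d) elements of order d for each divisor d of 420, and zero for non-divisors.
12 = 2^2 · 3 divides 420, and φ(12) = 4.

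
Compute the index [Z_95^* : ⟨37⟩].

18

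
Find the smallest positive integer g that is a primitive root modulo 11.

2

φ(11) = 11 − 1 = 10 = 2 · 5.
Test candidates g = 2, 3, … against the prime factors q ∈ {2, 5} of φ(11): g is a generator iff g^(10/q) ≢ 1 for every such q.
g = 2: 2^5 ≡ 10; 2^2 ≡ 4 — none is 1, so 2 is a primitive root.
The smallest primitive root modulo 11 is 2.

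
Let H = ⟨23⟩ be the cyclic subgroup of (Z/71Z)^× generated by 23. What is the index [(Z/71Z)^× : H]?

5

Since 23 ∈ (Z/71Z)^×, its order divides φ(71) = 71 − 1 = 70 = 2 · 5 · 7.
Divisors of 70: 1, 2, 5, 7, 10, 14, 35, 70.
Test each divisor d:
23^1 ≡ 23 (mod 71)
23^2 ≡ 32 (mod 71)
23^5 ≡ 51 (mod 71)
23^7 ≡ 70 (mod 71)
23^10 ≡ 45 (mod 71)
23^14 ≡ 1 (mod 71) ✓
The order of 23 is 14, so the subgroup it generates has 14 elements.
Index = |(Z/71Z)^×| / |⟨23⟩| = 70 / 14 = 5.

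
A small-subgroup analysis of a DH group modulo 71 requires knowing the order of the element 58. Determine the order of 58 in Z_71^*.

35

By Lagrange's theorem, ord_71(58) divides φ(71) = 71 − 1 = 70 = 2 · 5 · 7.
Divisors of 70: 1, 2, 5, 7, 10, 14, 35, 70.
Test each divisor d:
58^1 ≡ 58
58^2 ≡ 27
58^5 ≡ 37
58^7 ≡ 5
58^10 ≡ 20
58^14 ≡ 25
58^35 ≡ 1
So ord_71(58) = 35.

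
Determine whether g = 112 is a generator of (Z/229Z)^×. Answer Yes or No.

Yes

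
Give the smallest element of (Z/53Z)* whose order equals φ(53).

φ(53) = 53 − 1 = 52 = 2^2 · 13.
Test candidates g = 2, 3, … against the prime factors q ∈ {2, 13} of φ(53): g is a generator iff g^(52/q) ≢ 1 for every such q.
g = 2: 2^26 ≡ 52; 2^4 ≡ 16 — none is 1, so 2 is a primitive root.
Hence the least primitive root of 53 is 2.

2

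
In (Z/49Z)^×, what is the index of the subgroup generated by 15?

6

Since 15 ∈ (Z/49Z)^×, its order divides φ(49) = φ(7^2) = 7·(7−1) = 42 = 2 · 3 · 7.
Divisors of 42: 1, 2, 3, 6, 7, 14, 21, 42.
Test each divisor d:
15^1 ≡ 15 (mod 49)
15^2 ≡ 29 (mod 49)
15^3 ≡ 43 (mod 49)
15^6 ≡ 36 (mod 49)
15^7 ≡ 1 (mod 49) ✓
So ord_49(15) = 7, hence |⟨15⟩| = 7.
Index = |(Z/49Z)^×| / |⟨15⟩| = 42 / 7 = 6.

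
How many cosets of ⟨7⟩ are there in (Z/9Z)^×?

Since 7 ∈ (Z/9Z)^×, its order divides φ(9) = φ(3^2) = 3·(3−1) = 6 = 2 · 3.
Divisors of 6: 1, 2, 3, 6.
Test each divisor d:
7^1 ≡ 7 (mod 9)
7^2 ≡ 4 (mod 9)
7^3 ≡ 1 (mod 9) ✓
So ord_9(7) = 3, hence |⟨7⟩| = 3.
The index is φ(9) / ord(7) = 6 / 3 = 2.

2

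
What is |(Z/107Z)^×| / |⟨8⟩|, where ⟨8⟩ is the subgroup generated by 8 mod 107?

1

By Lagrange's theorem, ord_107(8) divides φ(107) = 107 − 1 = 106 = 2 · 53.
Divisors of 106: 1, 2, 53, 106.
Compute 8^d (mod 107) for the divisors d until we hit 1:
8^1 ≡ 8 (mod 107)
8^2 ≡ 64 (mod 107)
8^53 ≡ 106 (mod 107)
8^106 ≡ 1 (mod 107) ✓
So ord_107(8) = 106, hence |⟨8⟩| = 106.
Index = |(Z/107Z)^×| / |⟨8⟩| = 106 / 106 = 1.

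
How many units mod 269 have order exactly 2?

1

φ(269) = 269 − 1 = 268 = 2^2 · 67.
(Z/269Z)^× is cyclic (|G| = 268); a cyclic group of order m has exactly φ(d) elements of each order d | m, and none otherwise.
2 | 268, and φ(2) = 2 − 1 = 1.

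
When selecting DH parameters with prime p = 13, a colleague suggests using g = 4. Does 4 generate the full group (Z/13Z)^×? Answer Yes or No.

φ(13) = 13 − 1 = 12 = 2^2 · 3.
An element g generates (Z/13Z)^× iff g^(12/q) ≢ 1 (mod 13) for each prime q ∈ {2, 3}.
4^6 ≡ 1 (mod 13)  [q = 2: ≡ 1 ✗]
4^4 ≡ 9 (mod 13)  [q = 3: ≢ 1 ✓]
The check at q = 2 fails, so 4 generates a proper subgroup.

No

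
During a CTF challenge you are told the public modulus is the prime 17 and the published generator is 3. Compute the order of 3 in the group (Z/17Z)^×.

Since 3 ∈ (Z/17Z)^×, its order divides φ(17) = 17 − 1 = 16 = 2^4.
Divisors of 16: 1, 2, 4, 8, 16.
Test each divisor d:
3^1 ≡ 3
3^2 ≡ 9
3^4 ≡ 13
3^8 ≡ 16
3^16 ≡ 1
So ord_17(3) = 16.

16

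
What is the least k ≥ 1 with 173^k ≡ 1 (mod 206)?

ord(173) | φ(206) = φ(2)·φ(103) = 1·102 = 102 = 2 · 3 · 17.
Divisors of 102: 1, 2, 3, 6, 17, 34, 51, 102.
Compute 173^d (mod 206) for the divisors d until we hit 1:
173^1 ≡ 173 (mod 206)
173^2 ≡ 59 (mod 206)
173^3 ≡ 113 (mod 206)
173^6 ≡ 203 (mod 206)
173^17 ≡ 57 (mod 206)
173^34 ≡ 159 (mod 206)
173^51 ≡ 205 (mod 206)
173^102 ≡ 1 (mod 206) ✓
So ord_206(173) = 102.

102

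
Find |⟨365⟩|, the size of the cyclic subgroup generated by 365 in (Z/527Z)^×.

120

By Lagrange's theorem, ord_527(365) divides φ(527) = φ(17·31) = (17−1)·(31−1) = 16·30 = 480 = 2^5 · 3 · 5.
Divisors of 480: 1, 2, 3, 4, 5, 6, 8, 10, 12, 15, 16, 20, 24, 30, 32, 40, 48, 60, 80, 96, 120, 160, 240, 480.
Check 365^d mod 527 for each divisor in increasing order:
365^1 ≡ 365 (mod 527)
365^2 ≡ 421 (mod 527)
365^3 ≡ 308 (mod 527)
365^4 ≡ 169 (mod 527)
365^5 ≡ 26 (mod 527)
365^6 ≡ 4 (mod 527)
365^8 ≡ 103 (mod 527)
365^10 ≡ 149 (mod 527)
365^12 ≡ 16 (mod 527)
365^15 ≡ 185 (mod 527)
365^16 ≡ 69 (mod 527)
365^20 ≡ 67 (mod 527)
365^24 ≡ 256 (mod 527)
365^30 ≡ 497 (mod 527)
365^32 ≡ 18 (mod 527)
365^40 ≡ 273 (mod 527)
365^48 ≡ 188 (mod 527)
365^60 ≡ 373 (mod 527)
365^80 ≡ 222 (mod 527)
365^96 ≡ 35 (mod 527)
365^120 ≡ 1 (mod 527) ✓
Hence ord(365) = 120.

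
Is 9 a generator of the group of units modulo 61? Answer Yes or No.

No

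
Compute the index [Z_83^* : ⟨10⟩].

2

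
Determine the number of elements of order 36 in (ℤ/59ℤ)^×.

0

φ(59) = 59 − 1 = 58 = 2 · 29.
(Z/59Z)^× is cyclic (|G| = 58); a cyclic group of order m has exactly φ(d) elements of each order d | m, and none otherwise.
Since 36 ∤ 58, the count is 0.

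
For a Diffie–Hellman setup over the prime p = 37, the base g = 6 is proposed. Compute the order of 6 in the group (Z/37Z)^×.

4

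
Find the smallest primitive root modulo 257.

φ(257) = 257 − 1 = 256 = 2^8.
g is a primitive root iff g^(256/q) ≢ 1 (mod 257) for each prime q ∈ {2}.
g = 2: 2^128 ≡ 1 — hits 1, so not a primitive root.
g = 3: 3^128 ≡ 256 — none is 1, so 3 is a primitive root.
So 3 is the smallest generator of (Z/257Z)^×.

3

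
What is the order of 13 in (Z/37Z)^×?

36

ord(13) | φ(37) = 37 − 1 = 36 = 2^2 · 3^2.
Divisors of 36: 1, 2, 3, 4, 6, 9, 12, 18, 36.
Test each divisor d:
13^1 ≡ 13 (mod 37)
13^2 ≡ 21 (mod 37)
13^3 ≡ 14 (mod 37)
13^4 ≡ 34 (mod 37)
13^6 ≡ 11 (mod 37)
13^9 ≡ 6 (mod 37)
13^12 ≡ 10 (mod 37)
13^18 ≡ 36 (mod 37)
13^36 ≡ 1 (mod 37) ✓
Hence ord(13) = 36.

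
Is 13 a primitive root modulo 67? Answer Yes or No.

Yes

φ(67) = 67 − 1 = 66 = 2 · 3 · 11.
Test 13^(66/q) mod 67 for each prime factor q of 66:
13^33 ≡ 66 (mod 67)  [q = 2: ≢ 1 ✓]
13^22 ≡ 37 (mod 67)  [q = 3: ≢ 1 ✓]
13^6 ≡ 62 (mod 67)  [q = 11: ≢ 1 ✓]
None equal 1, so ord_67(13) = 66: 13 is a primitive root.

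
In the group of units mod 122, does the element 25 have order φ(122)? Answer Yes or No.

No

φ(122) = φ(2)·φ(61) = 1·60 = 60 = 2^2 · 3 · 5.
Test 25^(60/q) mod 122 for each prime factor q of 60:
25^30 ≡ 1 (mod 122)  [q = 2: ≡ 1 ✗]
25^20 ≡ 13 (mod 122)  [q = 3: ≢ 1 ✓]
25^12 ≡ 95 (mod 122)  [q = 5: ≢ 1 ✓]
Since 25^30 ≡ 1, the order of 25 divides 30 < 60, so 25 is not a primitive root.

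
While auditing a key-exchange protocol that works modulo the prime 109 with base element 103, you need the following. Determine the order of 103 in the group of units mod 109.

108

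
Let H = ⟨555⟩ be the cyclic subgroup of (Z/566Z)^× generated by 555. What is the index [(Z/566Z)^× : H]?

The order of 555 must divide φ(566) = φ(2)·φ(283) = 1·282 = 282 = 2 · 3 · 47.
Divisors of 282: 1, 2, 3, 6, 47, 94, 141, 282.
Compute 555^d (mod 566) for the divisors d until we hit 1:
555^1 ≡ 555
555^2 ≡ 121
555^3 ≡ 367
555^6 ≡ 547
555^47 ≡ 45
555^94 ≡ 327
555^141 ≡ 565
555^282 ≡ 1
Thus |⟨555⟩| = ord(555) = 282.
The index is φ(566) / ord(555) = 282 / 282 = 1.

1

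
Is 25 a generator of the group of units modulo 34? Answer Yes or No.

No

φ(34) = φ(2)·φ(17) = 1·16 = 16 = 2^4.
It suffices to check that the order of 25 is not a proper divisor of 16: compute 25^(16/q) for q ∈ {2}.
25^8 ≡ 1 (mod 34)  [q = 2: ≡ 1 ✗]
Since 25^8 ≡ 1, the order of 25 divides 8 < 16, so 25 is not a primitive root.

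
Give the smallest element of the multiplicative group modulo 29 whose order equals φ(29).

φ(29) = 29 − 1 = 28 = 2^2 · 7.
Test candidates g = 2, 3, … against the prime factors q ∈ {2, 7} of φ(29): g is a generator iff g^(28/q) ≢ 1 for every such q.
g = 2: 2^14 ≡ 28; 2^4 ≡ 16 — none is 1, so 2 is a primitive root.
Hence the least primitive root of 29 is 2.

2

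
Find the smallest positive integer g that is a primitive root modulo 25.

2

φ(25) = φ(5^2) = 5·(5−1) = 20 = 2^2 · 5.
Test candidates g = 2, 3, … against the prime factors q ∈ {2, 5} of φ(25): g is a generator iff g^(20/q) ≢ 1 for every such q.
g = 2: 2^10 ≡ 24; 2^4 ≡ 16 — none is 1, so 2 is a primitive root.
So 2 is the smallest generator of (Z/25Z)^×.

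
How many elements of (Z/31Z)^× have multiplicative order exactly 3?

φ(31) = 31 − 1 = 30 = 2 · 3 · 5.
In a cyclic group of order 30, there are φ(d) elements of order d for each divisor d of 30, and zero for non-divisors.
3 | 30, and φ(3) = 3 − 1 = 2.

2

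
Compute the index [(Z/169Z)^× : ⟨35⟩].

4

By Lagrange's theorem, ord_169(35) divides φ(169) = φ(13^2) = 13·(13−1) = 156 = 2^2 · 3 · 13.
Divisors of 156: 1, 2, 3, 4, 6, 12, 13, 26, 39, 52, 78, 156.
Check 35^d mod 169 for each divisor in increasing order:
35^1 ≡ 35
35^2 ≡ 42
35^3 ≡ 118
35^4 ≡ 74
35^6 ≡ 66
35^12 ≡ 131
35^13 ≡ 22
35^26 ≡ 146
35^39 ≡ 1
The order of 35 is 39, so the subgroup it generates has 39 elements.
Index = |(Z/169Z)^×| / |⟨35⟩| = 156 / 39 = 4.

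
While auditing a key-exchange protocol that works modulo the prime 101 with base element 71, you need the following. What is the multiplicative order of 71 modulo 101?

By Lagrange's theorem, ord_101(71) divides φ(101) = 101 − 1 = 100 = 2^2 · 5^2.
Divisors of 100: 1, 2, 4, 5, 10, 20, 25, 50, 100.
Check 71^d mod 101 for each divisor in increasing order:
71^1 ≡ 71
71^2 ≡ 92
71^4 ≡ 81
71^5 ≡ 95
71^10 ≡ 36
71^20 ≡ 84
71^25 ≡ 1
The smallest such exponent is 25, so the order of 71 is 25.

25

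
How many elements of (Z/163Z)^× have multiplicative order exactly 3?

φ(163) = 163 − 1 = 162 = 2 · 3^4.
In a cyclic group of order 162, there are φ(d) elements of order d for each divisor d of 162, and zero for non-divisors.
3 | 162, and φ(3) = 3 − 1 = 2.

2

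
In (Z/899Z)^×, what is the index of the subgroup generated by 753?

28

Since 753 ∈ (Z/899Z)^×, its order divides φ(899) = φ(29·31) = (29−1)·(31−1) = 28·30 = 840 = 2^3 · 3 · 5 · 7.
Divisors of 840: 1, 2, 3, 4, 5, 6, 7, 8, 10, 12, 14, 15, 20, 21, 24, 28, 30, 35, 40, 42, 56, 60, 70, 84, 105, 120, 140, 168, 210, 280, 420, 840.
Compute 753^d (mod 899) for the divisors d until we hit 1:
753^1 ≡ 753 (mod 899)
753^2 ≡ 639 (mod 899)
753^3 ≡ 202 (mod 899)
753^4 ≡ 175 (mod 899)
753^5 ≡ 521 (mod 899)
753^6 ≡ 349 (mod 899)
753^7 ≡ 289 (mod 899)
753^8 ≡ 59 (mod 899)
753^10 ≡ 842 (mod 899)
753^12 ≡ 436 (mod 899)
753^14 ≡ 813 (mod 899)
753^15 ≡ 869 (mod 899)
753^20 ≡ 552 (mod 899)
753^21 ≡ 318 (mod 899)
753^24 ≡ 407 (mod 899)
753^28 ≡ 204 (mod 899)
753^30 ≡ 1 (mod 899) ✓
The order of 753 is 30, so the subgroup it generates has 30 elements.
Index = |(Z/899Z)^×| / |⟨753⟩| = 840 / 30 = 28.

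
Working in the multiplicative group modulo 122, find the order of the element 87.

60

Since 87 ∈ (Z/122Z)^×, its order divides φ(122) = φ(2)·φ(61) = 1·60 = 60 = 2^2 · 3 · 5.
Divisors of 60: 1, 2, 3, 4, 5, 6, 10, 12, 15, 20, 30, 60.
Check 87^d mod 122 for each divisor in increasing order:
87^1 ≡ 87
87^2 ≡ 5
87^3 ≡ 69
87^4 ≡ 25
87^5 ≡ 101
87^6 ≡ 3
87^10 ≡ 75
87^12 ≡ 9
87^15 ≡ 11
87^20 ≡ 13
87^30 ≡ 121
87^60 ≡ 1
Hence ord(87) = 60.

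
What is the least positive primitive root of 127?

φ(127) = 127 − 1 = 126 = 2 · 3^2 · 7.
Test candidates g = 2, 3, … against the prime factors q ∈ {2, 3, 7} of φ(127): g is a generator iff g^(126/q) ≢ 1 for every such q.
g = 2: 2^63 ≡ 1 — hits 1, so not a primitive root.
g = 3: 3^63 ≡ 126; 3^42 ≡ 107; 3^18 ≡ 4 — none is 1, so 3 is a primitive root.
So 3 is the smallest generator of (Z/127Z)^×.

3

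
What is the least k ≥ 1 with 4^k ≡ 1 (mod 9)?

By Lagrange's theorem, ord_9(4) divides φ(9) = φ(3^2) = 3·(3−1) = 6 = 2 · 3.
Divisors of 6: 1, 2, 3, 6.
Test each divisor d:
4^1 ≡ 4 (mod 9)
4^2 ≡ 7 (mod 9)
4^3 ≡ 1 (mod 9) ✓
So ord_9(4) = 3.

3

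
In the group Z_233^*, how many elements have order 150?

φ(233) = 233 − 1 = 232 = 2^3 · 29.
In a cyclic group of order 232, there are φ(d) elements of order d for each divisor d of 232, and zero for non-divisors.
150 does not divide 232, so no element of (Z/233Z)^× has order 150.

0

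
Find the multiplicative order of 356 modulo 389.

388

By Lagrange's theorem, ord_389(356) divides φ(389) = 389 − 1 = 388 = 2^2 · 97.
Divisors of 388: 1, 2, 4, 97, 194, 388.
Evaluate successive powers at the divisors of 388:
356^1 ≡ 356 (mod 389)
356^2 ≡ 311 (mod 389)
356^4 ≡ 249 (mod 389)
356^97 ≡ 115 (mod 389)
356^194 ≡ 388 (mod 389)
356^388 ≡ 1 (mod 389) ✓
Therefore the multiplicative order of 356 modulo 389 is 388.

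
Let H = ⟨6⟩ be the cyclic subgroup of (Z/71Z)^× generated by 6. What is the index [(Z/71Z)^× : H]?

Since 6 ∈ (Z/71Z)^×, its order divides φ(71) = 71 − 1 = 70 = 2 · 5 · 7.
Divisors of 70: 1, 2, 5, 7, 10, 14, 35, 70.
Compute 6^d (mod 71) for the divisors d until we hit 1:
6^1 ≡ 6 (mod 71)
6^2 ≡ 36 (mod 71)
6^5 ≡ 37 (mod 71)
6^7 ≡ 54 (mod 71)
6^10 ≡ 20 (mod 71)
6^14 ≡ 5 (mod 71)
6^35 ≡ 1 (mod 71) ✓
The order of 6 is 35, so the subgroup it generates has 35 elements.
[(Z/71Z)^× : ⟨6⟩] = 70/35 = 2.

2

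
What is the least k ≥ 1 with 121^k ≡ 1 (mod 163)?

81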